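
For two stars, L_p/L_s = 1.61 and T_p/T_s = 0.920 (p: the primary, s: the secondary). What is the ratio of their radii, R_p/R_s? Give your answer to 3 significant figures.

L ∝ R²T⁴ gives R ∝ √L / T², so
R_p/R_s = √(1.61) / (0.920)² = 1.269 / 0.8464 = 1.499.

1.50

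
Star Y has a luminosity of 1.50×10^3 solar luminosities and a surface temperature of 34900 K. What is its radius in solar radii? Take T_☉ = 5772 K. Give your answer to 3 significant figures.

R/R_☉ = √(L/L_☉) / (T/T_☉)² = √(1.50×10^3) / (6.046)²
       = 38.73 / 36.56 = 1.059.

1.06 solar radii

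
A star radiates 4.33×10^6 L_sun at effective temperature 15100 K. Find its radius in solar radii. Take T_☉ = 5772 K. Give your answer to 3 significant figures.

R/R_☉ = √(L/L_☉) / (T/T_☉)² = √(4.33×10^6) / (2.616)²
       = 2081 / 6.844 = 304.0.

304 solar radii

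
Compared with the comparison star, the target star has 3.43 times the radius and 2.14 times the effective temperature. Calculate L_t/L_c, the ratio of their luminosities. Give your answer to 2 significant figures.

2.5×10^2

From the Stefan–Boltzmann law, L ∝ R²T⁴, so
L_t/L_c = (R_t/R_c)² (T_t/T_c)⁴ = (3.43)² × (2.14)⁴ = 11.76 × 20.97 = 246.7.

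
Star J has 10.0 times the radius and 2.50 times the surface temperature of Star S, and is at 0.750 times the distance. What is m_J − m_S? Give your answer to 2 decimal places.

L_J/L_S = (10.0)²(2.50)⁴ = 3906.
F_J/F_S = (L_J/L_S)/(d_J/d_S)² = 3906/0.5625 = 6944.
m_J − m_S = −2.5 log₁₀(6944) = -9.60.

-9.60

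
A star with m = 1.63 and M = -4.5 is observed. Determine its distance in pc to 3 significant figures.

168 pc

m − M = 5 log₁₀(d/10 pc)
1.63 − (-4.5) = 6.13 = 5 log₁₀(d/10)
d = 10 × 10^(6.13/5) = 10 × 10^1.226 = 168.3 pc.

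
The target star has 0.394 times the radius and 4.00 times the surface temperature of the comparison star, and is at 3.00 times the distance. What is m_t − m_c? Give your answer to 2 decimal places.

-1.61

L_t/L_c = (0.394)²(4.00)⁴ = 39.74.
F_t/F_c = (L_t/L_c)/(d_t/d_c)² = 39.74/9.000 = 4.416.
m_t − m_c = −2.5 log₁₀(4.416) = -1.61.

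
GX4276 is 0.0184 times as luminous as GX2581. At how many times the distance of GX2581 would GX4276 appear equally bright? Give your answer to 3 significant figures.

0.136

Equal flux requires L_GX4276/d_GX4276² = L_GX2581/d_GX2581², so d_GX4276/d_GX2581 = √(L_GX4276/L_GX2581)
= √(0.0184) = 0.1356.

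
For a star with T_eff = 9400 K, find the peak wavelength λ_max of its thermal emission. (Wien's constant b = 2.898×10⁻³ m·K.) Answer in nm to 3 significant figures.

λ_max = b/T = 2.898×10⁻³ / 9400 = 3.08×10^-7 m = 308.3 nm.

308 nm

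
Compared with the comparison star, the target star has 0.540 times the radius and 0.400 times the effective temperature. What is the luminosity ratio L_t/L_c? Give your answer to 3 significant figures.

From the Stefan–Boltzmann law, L ∝ R²T⁴, so
L_t/L_c = (R_t/R_c)² (T_t/T_c)⁴ = (0.540)² × (0.400)⁴ = 0.2916 × 0.02560 = 0.007465.

0.00746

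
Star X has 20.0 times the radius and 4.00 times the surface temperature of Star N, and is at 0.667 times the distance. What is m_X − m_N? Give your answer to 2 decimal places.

-13.41

L_X/L_N = (20.0)²(4.00)⁴ = 1.024×10^5.
F_X/F_N = (L_X/L_N)/(d_X/d_N)² = 1.024×10^5/0.4449 = 2.302×10^5.
m_X − m_N = −2.5 log₁₀(2.302×10^5) = -13.41.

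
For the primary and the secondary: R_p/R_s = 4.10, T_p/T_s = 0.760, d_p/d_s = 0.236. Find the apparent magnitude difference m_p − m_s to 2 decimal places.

L_p/L_s = (4.10)²(0.760)⁴ = 5.608.
F_p/F_s = (L_p/L_s)/(d_p/d_s)² = 5.608/0.05570 = 100.7.
m_p − m_s = −2.5 log₁₀(100.7) = -5.01.

-5.01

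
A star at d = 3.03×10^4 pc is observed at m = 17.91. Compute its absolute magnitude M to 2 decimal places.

M = m − 5 log₁₀(d/10 pc) = 17.91 − 5 log₁₀(3.03×10^4/10)
  = 17.91 − 5 × 3.481 = 17.91 − 17.41 = 0.50.

0.50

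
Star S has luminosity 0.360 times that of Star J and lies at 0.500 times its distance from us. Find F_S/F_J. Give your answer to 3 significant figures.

F = L/(4πd²), so F_S/F_J = (L_S/L_J) / (d_S/d_J)²
= 0.360 / (0.500)² = 0.360 / 0.2500 = 1.440.

1.44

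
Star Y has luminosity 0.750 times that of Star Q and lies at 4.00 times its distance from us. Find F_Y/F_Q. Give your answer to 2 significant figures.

0.047

F = L/(4πd²), so F_Y/F_Q = (L_Y/L_Q) / (d_Y/d_Q)²
= 0.750 / (4.00)² = 0.750 / 16.00 = 0.04688.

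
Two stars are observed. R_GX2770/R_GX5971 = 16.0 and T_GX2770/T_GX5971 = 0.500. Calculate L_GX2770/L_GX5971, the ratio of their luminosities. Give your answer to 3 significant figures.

16.0

From the Stefan–Boltzmann law, L ∝ R²T⁴, so
L_GX2770/L_GX5971 = (R_GX2770/R_GX5971)² (T_GX2770/T_GX5971)⁴ = (16.0)² × (0.500)⁴ = 256.0 × 0.06250 = 16.00.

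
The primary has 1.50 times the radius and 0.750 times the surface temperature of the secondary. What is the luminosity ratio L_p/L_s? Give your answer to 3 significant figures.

From the Stefan–Boltzmann law, L ∝ R²T⁴, so
L_p/L_s = (R_p/R_s)² (T_p/T_s)⁴ = (1.50)² × (0.750)⁴ = 2.250 × 0.3164 = 0.7119.

0.712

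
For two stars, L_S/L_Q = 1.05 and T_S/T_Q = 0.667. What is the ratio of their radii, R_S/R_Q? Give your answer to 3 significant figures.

2.30

L ∝ R²T⁴ gives R ∝ √L / T², so
R_S/R_Q = √(1.05) / (0.667)² = 1.025 / 0.4449 = 2.303.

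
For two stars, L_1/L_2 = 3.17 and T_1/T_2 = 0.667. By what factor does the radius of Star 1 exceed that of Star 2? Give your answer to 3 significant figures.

4.00

L ∝ R²T⁴ gives R ∝ √L / T², so
R_1/R_2 = √(3.17) / (0.667)² = 1.780 / 0.4449 = 4.002.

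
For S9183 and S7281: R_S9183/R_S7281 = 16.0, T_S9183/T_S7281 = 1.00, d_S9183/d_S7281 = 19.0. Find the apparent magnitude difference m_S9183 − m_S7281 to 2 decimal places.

L_S9183/L_S7281 = (16.0)²(1.00)⁴ = 256.0.
F_S9183/F_S7281 = (L_S9183/L_S7281)/(d_S9183/d_S7281)² = 256.0/361.0 = 0.7091.
m_S9183 − m_S7281 = −2.5 log₁₀(0.7091) = 0.37.

0.37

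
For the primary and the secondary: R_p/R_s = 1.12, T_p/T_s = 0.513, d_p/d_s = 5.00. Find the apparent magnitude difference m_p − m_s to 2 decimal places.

6.15

L_p/L_s = (1.12)²(0.513)⁴ = 0.08688.
F_p/F_s = (L_p/L_s)/(d_p/d_s)² = 0.08688/25.00 = 0.003475.
m_p − m_s = −2.5 log₁₀(0.003475) = 6.15.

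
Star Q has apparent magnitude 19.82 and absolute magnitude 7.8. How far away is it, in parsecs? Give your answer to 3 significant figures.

m − M = 5 log₁₀(d/10 pc)
19.82 − (7.8) = 12.02 = 5 log₁₀(d/10)
d = 10 × 10^(12.02/5) = 10 × 10^2.404 = 2535 pc.

2.54×10^3 pc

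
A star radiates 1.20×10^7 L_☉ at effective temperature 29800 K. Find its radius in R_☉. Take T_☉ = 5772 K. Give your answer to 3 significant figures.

R/R_☉ = √(L/L_☉) / (T/T_☉)² = √(1.20×10^7) / (5.163)²
       = 3464 / 26.66 = 130.0.

130 R_☉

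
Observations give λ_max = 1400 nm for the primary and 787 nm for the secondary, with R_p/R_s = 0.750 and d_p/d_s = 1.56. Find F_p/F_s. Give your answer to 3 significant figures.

Wien's law: T_p/T_s = λ_s/λ_p = 787/1400 = 0.5621.
L_p/L_s = (R_p/R_s)²(T_p/T_s)⁴ = (0.750)²(0.5621)⁴ = 0.05617.
F_p/F_s = (L_p/L_s)/(d_p/d_s)² = 0.05617/(1.56)² = 0.02308.

0.0231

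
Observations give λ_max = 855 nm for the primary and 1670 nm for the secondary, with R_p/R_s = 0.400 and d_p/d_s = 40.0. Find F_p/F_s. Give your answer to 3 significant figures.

Wien's law: T_p/T_s = λ_s/λ_p = 1670/855 = 1.953.
L_p/L_s = (R_p/R_s)²(T_p/T_s)⁴ = (0.400)²(1.953)⁴ = 2.329.
F_p/F_s = (L_p/L_s)/(d_p/d_s)² = 2.329/(40.0)² = 0.001455.

0.00146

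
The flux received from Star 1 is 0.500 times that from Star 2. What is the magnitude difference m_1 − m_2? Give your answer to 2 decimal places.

0.75

m_1 − m_2 = −2.5 log₁₀(F_1/F_2) = −2.5 log₁₀(0.500) = −2.5 × (-0.301) = 0.753.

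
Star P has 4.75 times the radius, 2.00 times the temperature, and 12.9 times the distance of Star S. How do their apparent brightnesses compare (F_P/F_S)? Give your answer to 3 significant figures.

2.17

L_P/L_S = (R_P/R_S)²(T_P/T_S)⁴ = (4.75)² × (2.00)⁴ = 361.0.
F_P/F_S = (L_P/L_S)/(d_P/d_S)² = 361.0 / (12.9)² = 2.169.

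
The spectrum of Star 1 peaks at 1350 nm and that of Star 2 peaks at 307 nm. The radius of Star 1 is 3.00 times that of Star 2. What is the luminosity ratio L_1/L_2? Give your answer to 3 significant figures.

Wien's law gives T ∝ 1/λ_max, so T_1/T_2 = λ_2/λ_1 = 307/1350 = 0.2274.
Then L ∝ R²T⁴ gives L_1/L_2 = (3.00)² × (0.2274)⁴ = 9.000 × 0.002674 = 0.02407.

0.0241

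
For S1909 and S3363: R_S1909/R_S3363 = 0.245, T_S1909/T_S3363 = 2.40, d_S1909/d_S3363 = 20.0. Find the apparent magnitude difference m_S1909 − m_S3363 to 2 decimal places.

5.76

L_S1909/L_S3363 = (0.245)²(2.40)⁴ = 1.991.
F_S1909/F_S3363 = (L_S1909/L_S3363)/(d_S1909/d_S3363)² = 1.991/400.0 = 0.004979.
m_S1909 − m_S3363 = −2.5 log₁₀(0.004979) = 5.76.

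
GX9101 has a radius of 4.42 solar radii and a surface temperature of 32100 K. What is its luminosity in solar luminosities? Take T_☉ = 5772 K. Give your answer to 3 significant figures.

1.87×10^4 solar luminosities

L/L_☉ = (R/R_☉)² (T/T_☉)⁴ = (4.42)² × (32100/5772)⁴
       = 19.54 × (5.561)⁴ = 19.54 × 956.6 = 1.869×10^4.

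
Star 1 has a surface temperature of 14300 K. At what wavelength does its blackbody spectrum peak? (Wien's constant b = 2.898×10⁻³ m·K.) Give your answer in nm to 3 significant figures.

λ_max = b/T = 2.898×10⁻³ / 14300 = 2.03×10^-7 m = 202.7 nm.

203 nm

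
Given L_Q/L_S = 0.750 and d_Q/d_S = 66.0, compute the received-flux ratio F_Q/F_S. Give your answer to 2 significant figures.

1.7×10^-4

F = L/(4πd²), so F_Q/F_S = (L_Q/L_S) / (d_Q/d_S)²
= 0.750 / (66.0)² = 0.750 / 4356 = 1.722×10^-4.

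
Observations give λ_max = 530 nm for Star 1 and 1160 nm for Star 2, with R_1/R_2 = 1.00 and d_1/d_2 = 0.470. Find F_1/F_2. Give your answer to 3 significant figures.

Wien's law: T_1/T_2 = λ_2/λ_1 = 1160/530 = 2.189.
L_1/L_2 = (R_1/R_2)²(T_1/T_2)⁴ = (1.00)²(2.189)⁴ = 22.95.
F_1/F_2 = (L_1/L_2)/(d_1/d_2)² = 22.95/(0.470)² = 103.9.

104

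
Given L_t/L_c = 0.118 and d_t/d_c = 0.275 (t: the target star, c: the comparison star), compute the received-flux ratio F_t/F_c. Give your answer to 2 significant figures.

1.6

F = L/(4πd²), so F_t/F_c = (L_t/L_c) / (d_t/d_c)²
= 0.118 / (0.275)² = 0.118 / 0.07563 = 1.560.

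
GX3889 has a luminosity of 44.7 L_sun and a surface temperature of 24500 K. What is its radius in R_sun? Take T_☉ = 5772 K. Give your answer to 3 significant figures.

0.371 R_sun

R/R_☉ = √(L/L_☉) / (T/T_☉)² = √(44.7) / (4.245)²
       = 6.686 / 18.02 = 0.3711.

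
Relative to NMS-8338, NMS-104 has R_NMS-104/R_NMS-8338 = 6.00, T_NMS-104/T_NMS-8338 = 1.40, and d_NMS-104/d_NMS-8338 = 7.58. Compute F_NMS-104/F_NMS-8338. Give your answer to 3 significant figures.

L_NMS-104/L_NMS-8338 = (R_NMS-104/R_NMS-8338)²(T_NMS-104/T_NMS-8338)⁴ = (6.00)² × (1.40)⁴ = 138.3.
F_NMS-104/F_NMS-8338 = (L_NMS-104/L_NMS-8338)/(d_NMS-104/d_NMS-8338)² = 138.3 / (7.58)² = 2.407.

2.41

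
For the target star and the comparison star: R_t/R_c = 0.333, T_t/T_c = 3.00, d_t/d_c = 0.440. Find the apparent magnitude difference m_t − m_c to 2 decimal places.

-4.17

L_t/L_c = (0.333)²(3.00)⁴ = 8.982.
F_t/F_c = (L_t/L_c)/(d_t/d_c)² = 8.982/0.1936 = 46.39.
m_t − m_c = −2.5 log₁₀(46.39) = -4.17.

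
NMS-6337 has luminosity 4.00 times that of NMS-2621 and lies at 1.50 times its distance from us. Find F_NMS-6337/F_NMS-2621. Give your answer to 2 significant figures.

F = L/(4πd²), so F_NMS-6337/F_NMS-2621 = (L_NMS-6337/L_NMS-2621) / (d_NMS-6337/d_NMS-2621)²
= 4.00 / (1.50)² = 4.00 / 2.250 = 1.778.

1.8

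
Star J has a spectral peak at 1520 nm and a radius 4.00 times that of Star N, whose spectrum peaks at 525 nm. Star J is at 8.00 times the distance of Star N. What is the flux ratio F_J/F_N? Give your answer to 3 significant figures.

Wien's law: T_J/T_N = λ_N/λ_J = 525/1520 = 0.3454.
L_J/L_N = (R_J/R_N)²(T_J/T_N)⁴ = (4.00)²(0.3454)⁴ = 0.2277.
F_J/F_N = (L_J/L_N)/(d_J/d_N)² = 0.2277/(8.00)² = 0.003558.

0.00356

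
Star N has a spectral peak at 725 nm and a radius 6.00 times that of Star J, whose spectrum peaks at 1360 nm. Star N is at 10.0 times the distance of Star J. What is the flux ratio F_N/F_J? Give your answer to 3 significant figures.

Wien's law: T_N/T_J = λ_J/λ_N = 1360/725 = 1.876.
L_N/L_J = (R_N/R_J)²(T_N/T_J)⁴ = (6.00)²(1.876)⁴ = 445.8.
F_N/F_J = (L_N/L_J)/(d_N/d_J)² = 445.8/(10.0)² = 4.458.

4.46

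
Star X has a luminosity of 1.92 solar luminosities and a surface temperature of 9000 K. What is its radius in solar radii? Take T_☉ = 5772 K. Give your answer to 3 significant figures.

R/R_☉ = √(L/L_☉) / (T/T_☉)² = √(1.92) / (1.559)²
       = 1.386 / 2.431 = 0.5699.

0.570 solar radii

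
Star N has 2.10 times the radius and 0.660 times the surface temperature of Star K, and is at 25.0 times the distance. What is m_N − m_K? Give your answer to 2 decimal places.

L_N/L_K = (2.10)²(0.660)⁴ = 0.8368.
F_N/F_K = (L_N/L_K)/(d_N/d_K)² = 0.8368/625.0 = 0.001339.
m_N − m_K = −2.5 log₁₀(0.001339) = 7.18.

7.18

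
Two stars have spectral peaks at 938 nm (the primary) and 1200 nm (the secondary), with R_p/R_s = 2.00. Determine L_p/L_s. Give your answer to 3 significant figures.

10.7

Wien's law gives T ∝ 1/λ_max, so T_p/T_s = λ_s/λ_p = 1200/938 = 1.279.
Then L ∝ R²T⁴ gives L_p/L_s = (2.00)² × (1.279)⁴ = 4.000 × 2.679 = 10.71.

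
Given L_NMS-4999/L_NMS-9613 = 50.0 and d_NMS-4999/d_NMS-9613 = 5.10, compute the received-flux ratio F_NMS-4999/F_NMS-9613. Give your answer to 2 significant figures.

F = L/(4πd²), so F_NMS-4999/F_NMS-9613 = (L_NMS-4999/L_NMS-9613) / (d_NMS-4999/d_NMS-9613)²
= 50.0 / (5.10)² = 50.0 / 26.01 = 1.922.

1.9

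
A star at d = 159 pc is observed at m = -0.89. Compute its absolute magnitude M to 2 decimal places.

M = m − 5 log₁₀(d/10 pc) = -0.89 − 5 log₁₀(159/10)
  = -0.89 − 5 × 1.201 = -0.89 − 6.01 = -6.90.

-6.90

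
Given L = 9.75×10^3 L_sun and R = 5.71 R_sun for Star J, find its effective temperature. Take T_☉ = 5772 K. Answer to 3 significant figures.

T/T_☉ = (L/L_☉)^(1/4) / (R/R_☉)^(1/2)
T = 5772 × (9.75×10^3)^(1/4) / √(5.71) = 5772 × 9.937 / 2.390 = 2.400×10^4 K.

2.40×10^4 K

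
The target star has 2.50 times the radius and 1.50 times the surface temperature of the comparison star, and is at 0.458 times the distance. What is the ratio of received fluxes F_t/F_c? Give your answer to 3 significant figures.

L_t/L_c = (R_t/R_c)²(T_t/T_c)⁴ = (2.50)² × (1.50)⁴ = 31.64.
F_t/F_c = (L_t/L_c)/(d_t/d_c)² = 31.64 / (0.458)² = 150.8.

151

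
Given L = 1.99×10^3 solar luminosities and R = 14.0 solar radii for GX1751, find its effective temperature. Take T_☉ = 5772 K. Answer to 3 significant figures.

T/T_☉ = (L/L_☉)^(1/4) / (R/R_☉)^(1/2)
T = 5772 × (1.99×10^3)^(1/4) / √(14.0) = 5772 × 6.679 / 3.742 = 1.030×10^4 K.

1.03×10^4 K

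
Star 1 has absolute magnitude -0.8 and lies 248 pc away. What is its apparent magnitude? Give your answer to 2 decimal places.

6.17

m = M + 5 log₁₀(d/10 pc) = -0.8 + 5 log₁₀(248/10)
  = -0.8 + 5 × 1.394 = -0.8 + 6.97 = 6.17.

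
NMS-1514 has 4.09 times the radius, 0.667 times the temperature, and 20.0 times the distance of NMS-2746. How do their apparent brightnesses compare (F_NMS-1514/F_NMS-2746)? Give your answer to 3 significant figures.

0.00828

L_NMS-1514/L_NMS-2746 = (R_NMS-1514/R_NMS-2746)²(T_NMS-1514/T_NMS-2746)⁴ = (4.09)² × (0.667)⁴ = 3.311.
F_NMS-1514/F_NMS-2746 = (L_NMS-1514/L_NMS-2746)/(d_NMS-1514/d_NMS-2746)² = 3.311 / (20.0)² = 0.008277.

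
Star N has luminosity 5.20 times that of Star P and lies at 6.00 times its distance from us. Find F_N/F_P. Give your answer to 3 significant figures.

F = L/(4πd²), so F_N/F_P = (L_N/L_P) / (d_N/d_P)²
= 5.20 / (6.00)² = 5.20 / 36.00 = 0.1444.

0.144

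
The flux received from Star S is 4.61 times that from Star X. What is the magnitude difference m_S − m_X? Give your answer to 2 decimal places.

-1.66

m_S − m_X = −2.5 log₁₀(F_S/F_X) = −2.5 log₁₀(4.61) = −2.5 × (0.664) = -1.659.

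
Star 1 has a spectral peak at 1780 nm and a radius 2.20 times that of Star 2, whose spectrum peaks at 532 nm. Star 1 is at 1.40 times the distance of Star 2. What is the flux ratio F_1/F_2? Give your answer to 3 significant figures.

Wien's law: T_1/T_2 = λ_2/λ_1 = 532/1780 = 0.2989.
L_1/L_2 = (R_1/R_2)²(T_1/T_2)⁴ = (2.20)²(0.2989)⁴ = 0.03862.
F_1/F_2 = (L_1/L_2)/(d_1/d_2)² = 0.03862/(1.40)² = 0.01970.

0.0197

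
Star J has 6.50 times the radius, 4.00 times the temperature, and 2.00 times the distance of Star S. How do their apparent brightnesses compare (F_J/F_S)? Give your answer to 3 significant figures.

L_J/L_S = (R_J/R_S)²(T_J/T_S)⁴ = (6.50)² × (4.00)⁴ = 1.082×10^4.
F_J/F_S = (L_J/L_S)/(d_J/d_S)² = 1.082×10^4 / (2.00)² = 2704.

2.70×10^3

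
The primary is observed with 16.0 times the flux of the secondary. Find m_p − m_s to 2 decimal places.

m_p − m_s = −2.5 log₁₀(F_p/F_s) = −2.5 log₁₀(16.0) = −2.5 × (1.204) = -3.010.

-3.01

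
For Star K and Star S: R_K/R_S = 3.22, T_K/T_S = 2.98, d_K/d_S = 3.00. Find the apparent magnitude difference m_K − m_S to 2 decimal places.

-4.90

L_K/L_S = (3.22)²(2.98)⁴ = 817.7.
F_K/F_S = (L_K/L_S)/(d_K/d_S)² = 817.7/9.000 = 90.85.
m_K − m_S = −2.5 log₁₀(90.85) = -4.90.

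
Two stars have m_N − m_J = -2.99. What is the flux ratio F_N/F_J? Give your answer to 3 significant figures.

15.7

F_N/F_J = 10^(−(m_N − m_J)/2.5) = 10^(2.99/2.5) = 10^1.196 = 15.70.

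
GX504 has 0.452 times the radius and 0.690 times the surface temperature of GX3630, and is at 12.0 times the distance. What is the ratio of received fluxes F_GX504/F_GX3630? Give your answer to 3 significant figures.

L_GX504/L_GX3630 = (R_GX504/R_GX3630)²(T_GX504/T_GX3630)⁴ = (0.452)² × (0.690)⁴ = 0.04631.
F_GX504/F_GX3630 = (L_GX504/L_GX3630)/(d_GX504/d_GX3630)² = 0.04631 / (12.0)² = 3.216×10^-4.

3.22×10^-4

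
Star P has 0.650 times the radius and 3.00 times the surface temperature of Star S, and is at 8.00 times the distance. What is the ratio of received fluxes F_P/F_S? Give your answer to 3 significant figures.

L_P/L_S = (R_P/R_S)²(T_P/T_S)⁴ = (0.650)² × (3.00)⁴ = 34.22.
F_P/F_S = (L_P/L_S)/(d_P/d_S)² = 34.22 / (8.00)² = 0.5347.

0.535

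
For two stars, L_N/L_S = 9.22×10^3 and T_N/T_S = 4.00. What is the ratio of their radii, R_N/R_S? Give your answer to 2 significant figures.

6.0

L ∝ R²T⁴ gives R ∝ √L / T², so
R_N/R_S = √(9.22×10^3) / (4.00)² = 96.02 / 16.00 = 6.001.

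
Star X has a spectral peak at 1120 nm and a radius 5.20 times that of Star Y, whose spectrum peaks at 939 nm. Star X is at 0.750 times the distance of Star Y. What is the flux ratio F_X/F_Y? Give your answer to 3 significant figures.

Wien's law: T_X/T_Y = λ_Y/λ_X = 939/1120 = 0.8384.
L_X/L_Y = (R_X/R_Y)²(T_X/T_Y)⁴ = (5.20)²(0.8384)⁴ = 13.36.
F_X/F_Y = (L_X/L_Y)/(d_X/d_Y)² = 13.36/(0.750)² = 23.75.

23.8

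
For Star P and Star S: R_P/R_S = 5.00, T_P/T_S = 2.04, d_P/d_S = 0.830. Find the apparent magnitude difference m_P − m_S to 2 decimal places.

-7.00

L_P/L_S = (5.00)²(2.04)⁴ = 433.0.
F_P/F_S = (L_P/L_S)/(d_P/d_S)² = 433.0/0.6889 = 628.5.
m_P − m_S = −2.5 log₁₀(628.5) = -7.00.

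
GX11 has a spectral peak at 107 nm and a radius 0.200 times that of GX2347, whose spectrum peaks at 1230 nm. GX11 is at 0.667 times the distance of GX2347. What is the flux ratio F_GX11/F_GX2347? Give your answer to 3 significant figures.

Wien's law: T_GX11/T_GX2347 = λ_GX2347/λ_GX11 = 1230/107 = 11.50.
L_GX11/L_GX2347 = (R_GX11/R_GX2347)²(T_GX11/T_GX2347)⁴ = (0.200)²(11.50)⁴ = 698.5.
F_GX11/F_GX2347 = (L_GX11/L_GX2347)/(d_GX11/d_GX2347)² = 698.5/(0.667)² = 1570.

1.57×10^3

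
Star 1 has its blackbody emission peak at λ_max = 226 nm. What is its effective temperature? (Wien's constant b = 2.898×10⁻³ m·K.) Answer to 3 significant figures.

1.28×10^4 K

T = b/λ_max = 2.898×10⁻³ / (226×10⁻⁹) = 1.282×10^4 K.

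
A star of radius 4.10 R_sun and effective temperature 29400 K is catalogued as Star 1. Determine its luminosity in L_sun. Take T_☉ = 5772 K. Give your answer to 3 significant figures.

L/L_☉ = (R/R_☉)² (T/T_☉)⁴ = (4.10)² × (29400/5772)⁴
       = 16.81 × (5.094)⁴ = 16.81 × 673.1 = 1.131×10^4.

1.13×10^4 L_sun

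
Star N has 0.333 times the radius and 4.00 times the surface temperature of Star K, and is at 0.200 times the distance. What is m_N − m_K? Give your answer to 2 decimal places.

L_N/L_K = (0.333)²(4.00)⁴ = 28.39.
F_N/F_K = (L_N/L_K)/(d_N/d_K)² = 28.39/0.04000 = 709.7.
m_N − m_K = −2.5 log₁₀(709.7) = -7.13.

-7.13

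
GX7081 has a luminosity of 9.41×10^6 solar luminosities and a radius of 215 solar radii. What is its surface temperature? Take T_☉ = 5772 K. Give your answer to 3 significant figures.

T/T_☉ = (L/L_☉)^(1/4) / (R/R_☉)^(1/2)
T = 5772 × (9.41×10^6)^(1/4) / √(215) = 5772 × 55.39 / 14.66 = 2.180×10^4 K.

2.18×10^4 K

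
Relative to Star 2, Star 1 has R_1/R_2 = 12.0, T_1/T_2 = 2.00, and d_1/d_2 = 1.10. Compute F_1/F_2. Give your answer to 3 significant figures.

L_1/L_2 = (R_1/R_2)²(T_1/T_2)⁴ = (12.0)² × (2.00)⁴ = 2304.
F_1/F_2 = (L_1/L_2)/(d_1/d_2)² = 2304 / (1.10)² = 1904.

1.90×10^3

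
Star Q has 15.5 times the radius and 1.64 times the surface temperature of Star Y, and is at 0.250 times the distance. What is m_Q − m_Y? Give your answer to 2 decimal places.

L_Q/L_Y = (15.5)²(1.64)⁴ = 1738.
F_Q/F_Y = (L_Q/L_Y)/(d_Q/d_Y)² = 1738/0.06250 = 2.781×10^4.
m_Q − m_Y = −2.5 log₁₀(2.781×10^4) = -11.11.

-11.11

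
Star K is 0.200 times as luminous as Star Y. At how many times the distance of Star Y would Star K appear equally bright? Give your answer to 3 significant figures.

0.447

Equal flux requires L_K/d_K² = L_Y/d_Y², so d_K/d_Y = √(L_K/L_Y)
= √(0.200) = 0.4472.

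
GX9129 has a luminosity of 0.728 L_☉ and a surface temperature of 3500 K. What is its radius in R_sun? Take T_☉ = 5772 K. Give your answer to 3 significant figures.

R/R_☉ = √(L/L_☉) / (T/T_☉)² = √(0.728) / (0.6064)²
       = 0.8532 / 0.3677 = 2.321.

2.32 R_sun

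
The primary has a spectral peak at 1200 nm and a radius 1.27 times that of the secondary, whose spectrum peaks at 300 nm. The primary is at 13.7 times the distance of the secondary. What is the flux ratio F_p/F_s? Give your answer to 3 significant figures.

Wien's law: T_p/T_s = λ_s/λ_p = 300/1200 = 0.2500.
L_p/L_s = (R_p/R_s)²(T_p/T_s)⁴ = (1.27)²(0.2500)⁴ = 0.006300.
F_p/F_s = (L_p/L_s)/(d_p/d_s)² = 0.006300/(13.7)² = 3.357×10^-5.

3.36×10^-5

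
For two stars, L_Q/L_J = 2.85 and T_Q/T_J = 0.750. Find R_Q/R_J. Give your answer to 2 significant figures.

L ∝ R²T⁴ gives R ∝ √L / T², so
R_Q/R_J = √(2.85) / (0.750)² = 1.688 / 0.5625 = 3.001.

3.0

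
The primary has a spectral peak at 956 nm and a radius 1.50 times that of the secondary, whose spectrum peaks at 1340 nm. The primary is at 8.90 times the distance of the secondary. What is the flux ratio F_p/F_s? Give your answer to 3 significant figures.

Wien's law: T_p/T_s = λ_s/λ_p = 1340/956 = 1.402.
L_p/L_s = (R_p/R_s)²(T_p/T_s)⁴ = (1.50)²(1.402)⁴ = 8.685.
F_p/F_s = (L_p/L_s)/(d_p/d_s)² = 8.685/(8.90)² = 0.1096.

0.110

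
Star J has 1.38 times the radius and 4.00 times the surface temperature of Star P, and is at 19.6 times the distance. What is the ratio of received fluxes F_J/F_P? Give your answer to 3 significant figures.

1.27

L_J/L_P = (R_J/R_P)²(T_J/T_P)⁴ = (1.38)² × (4.00)⁴ = 487.5.
F_J/F_P = (L_J/L_P)/(d_J/d_P)² = 487.5 / (19.6)² = 1.269.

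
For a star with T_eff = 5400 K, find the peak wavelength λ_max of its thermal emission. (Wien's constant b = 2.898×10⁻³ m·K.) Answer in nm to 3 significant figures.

λ_max = b/T = 2.898×10⁻³ / 5400 = 5.37×10^-7 m = 536.7 nm.

537 nm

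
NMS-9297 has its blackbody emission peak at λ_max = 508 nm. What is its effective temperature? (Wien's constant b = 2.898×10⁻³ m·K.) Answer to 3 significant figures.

5.70×10^3 K

T = b/λ_max = 2.898×10⁻³ / (508×10⁻⁹) = 5705 K.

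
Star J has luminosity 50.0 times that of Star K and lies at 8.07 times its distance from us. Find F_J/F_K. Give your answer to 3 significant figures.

0.768

F = L/(4πd²), so F_J/F_K = (L_J/L_K) / (d_J/d_K)²
= 50.0 / (8.07)² = 50.0 / 65.12 = 0.7678.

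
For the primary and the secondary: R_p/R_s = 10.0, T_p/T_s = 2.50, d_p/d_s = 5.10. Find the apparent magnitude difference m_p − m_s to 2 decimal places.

-5.44

L_p/L_s = (10.0)²(2.50)⁴ = 3906.
F_p/F_s = (L_p/L_s)/(d_p/d_s)² = 3906/26.01 = 150.2.
m_p − m_s = −2.5 log₁₀(150.2) = -5.44.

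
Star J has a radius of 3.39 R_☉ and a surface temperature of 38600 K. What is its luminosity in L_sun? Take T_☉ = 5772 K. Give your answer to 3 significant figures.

L/L_☉ = (R/R_☉)² (T/T_☉)⁴ = (3.39)² × (38600/5772)⁴
       = 11.49 × (6.687)⁴ = 11.49 × 2000 = 2.298×10^4.

2.30×10^4 L_sun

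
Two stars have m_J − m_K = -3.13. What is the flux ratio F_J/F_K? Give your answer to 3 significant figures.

F_J/F_K = 10^(−(m_J − m_K)/2.5) = 10^(3.13/2.5) = 10^1.252 = 17.86.

17.9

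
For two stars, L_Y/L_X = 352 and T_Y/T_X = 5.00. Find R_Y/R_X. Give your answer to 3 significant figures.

0.750

L ∝ R²T⁴ gives R ∝ √L / T², so
R_Y/R_X = √(352) / (5.00)² = 18.76 / 25.00 = 0.7505.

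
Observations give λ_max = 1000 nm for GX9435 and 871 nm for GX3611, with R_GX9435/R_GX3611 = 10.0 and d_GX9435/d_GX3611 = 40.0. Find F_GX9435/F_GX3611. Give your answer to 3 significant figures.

Wien's law: T_GX9435/T_GX3611 = λ_GX3611/λ_GX9435 = 871/1000 = 0.8710.
L_GX9435/L_GX3611 = (R_GX9435/R_GX3611)²(T_GX9435/T_GX3611)⁴ = (10.0)²(0.8710)⁴ = 57.55.
F_GX9435/F_GX3611 = (L_GX9435/L_GX3611)/(d_GX9435/d_GX3611)² = 57.55/(40.0)² = 0.03597.

0.0360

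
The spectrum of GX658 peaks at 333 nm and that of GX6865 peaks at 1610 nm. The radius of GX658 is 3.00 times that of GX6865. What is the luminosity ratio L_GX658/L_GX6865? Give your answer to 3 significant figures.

Wien's law gives T ∝ 1/λ_max, so T_GX658/T_GX6865 = λ_GX6865/λ_GX658 = 1610/333 = 4.835.
Then L ∝ R²T⁴ gives L_GX658/L_GX6865 = (3.00)² × (4.835)⁴ = 9.000 × 546.4 = 4918.

4.92×10^3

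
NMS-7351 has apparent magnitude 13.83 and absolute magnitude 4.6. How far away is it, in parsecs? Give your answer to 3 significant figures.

m − M = 5 log₁₀(d/10 pc)
13.83 − (4.6) = 9.23 = 5 log₁₀(d/10)
d = 10 × 10^(9.23/5) = 10 × 10^1.846 = 701.5 pc.

701 pc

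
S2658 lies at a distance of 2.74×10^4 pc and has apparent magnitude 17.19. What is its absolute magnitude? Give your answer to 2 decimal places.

0.00

M = m − 5 log₁₀(d/10 pc) = 17.19 − 5 log₁₀(2.74×10^4/10)
  = 17.19 − 5 × 3.438 = 17.19 − 17.19 = 0.00.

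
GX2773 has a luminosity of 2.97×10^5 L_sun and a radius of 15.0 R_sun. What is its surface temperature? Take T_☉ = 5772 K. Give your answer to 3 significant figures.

T/T_☉ = (L/L_☉)^(1/4) / (R/R_☉)^(1/2)
T = 5772 × (2.97×10^5)^(1/4) / √(15.0) = 5772 × 23.34 / 3.873 = 3.479×10^4 K.

3.48×10^4 K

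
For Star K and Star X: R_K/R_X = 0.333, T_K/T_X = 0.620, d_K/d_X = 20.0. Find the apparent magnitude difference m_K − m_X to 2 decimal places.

L_K/L_X = (0.333)²(0.620)⁴ = 0.01639.
F_K/F_X = (L_K/L_X)/(d_K/d_X)² = 0.01639/400.0 = 4.096×10^-5.
m_K − m_X = −2.5 log₁₀(4.096×10^-5) = 10.97.

10.97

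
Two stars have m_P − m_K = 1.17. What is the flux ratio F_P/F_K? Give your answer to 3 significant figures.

F_P/F_K = 10^(−(m_P − m_K)/2.5) = 10^(-1.17/2.5) = 10^-0.468 = 0.3404.

0.340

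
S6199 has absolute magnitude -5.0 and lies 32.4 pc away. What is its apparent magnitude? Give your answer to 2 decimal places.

-2.45

m = M + 5 log₁₀(d/10 pc) = -5.0 + 5 log₁₀(32.4/10)
  = -5.0 + 5 × 0.511 = -5.0 + 2.55 = -2.45.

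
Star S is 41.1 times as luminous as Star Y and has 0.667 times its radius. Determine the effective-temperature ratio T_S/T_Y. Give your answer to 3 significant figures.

3.10

L ∝ R²T⁴ gives T ∝ (L/R²)^(1/4), so
T_S/T_Y = (41.1 / 0.667²)^(1/4) = (92.38)^(1/4) = 3.100.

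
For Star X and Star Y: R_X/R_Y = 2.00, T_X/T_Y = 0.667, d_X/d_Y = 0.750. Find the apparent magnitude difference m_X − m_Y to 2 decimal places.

L_X/L_Y = (2.00)²(0.667)⁴ = 0.7917.
F_X/F_Y = (L_X/L_Y)/(d_X/d_Y)² = 0.7917/0.5625 = 1.407.
m_X − m_Y = −2.5 log₁₀(1.407) = -0.37.

-0.37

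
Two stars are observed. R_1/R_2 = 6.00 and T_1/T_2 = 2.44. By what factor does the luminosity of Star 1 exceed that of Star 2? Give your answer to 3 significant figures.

From the Stefan–Boltzmann law, L ∝ R²T⁴, so
L_1/L_2 = (R_1/R_2)² (T_1/T_2)⁴ = (6.00)² × (2.44)⁴ = 36.00 × 35.45 = 1276.

1.28×10^3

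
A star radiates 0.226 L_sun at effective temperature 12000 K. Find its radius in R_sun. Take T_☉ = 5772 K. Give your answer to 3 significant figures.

0.110 R_sun

R/R_☉ = √(L/L_☉) / (T/T_☉)² = √(0.226) / (2.079)²
       = 0.4754 / 4.322 = 0.1100.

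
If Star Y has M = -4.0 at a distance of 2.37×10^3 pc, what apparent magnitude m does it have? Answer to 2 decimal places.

7.87

m = M + 5 log₁₀(d/10 pc) = -4.0 + 5 log₁₀(2.37×10^3/10)
  = -4.0 + 5 × 2.375 = -4.0 + 11.87 = 7.87.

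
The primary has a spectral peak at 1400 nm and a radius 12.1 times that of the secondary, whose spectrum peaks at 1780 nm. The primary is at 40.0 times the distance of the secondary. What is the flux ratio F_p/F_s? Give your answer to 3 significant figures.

0.239

Wien's law: T_p/T_s = λ_s/λ_p = 1780/1400 = 1.271.
L_p/L_s = (R_p/R_s)²(T_p/T_s)⁴ = (12.1)²(1.271)⁴ = 382.6.
F_p/F_s = (L_p/L_s)/(d_p/d_s)² = 382.6/(40.0)² = 0.2391.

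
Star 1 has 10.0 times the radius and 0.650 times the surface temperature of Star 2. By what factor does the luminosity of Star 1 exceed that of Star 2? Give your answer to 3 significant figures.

From the Stefan–Boltzmann law, L ∝ R²T⁴, so
L_1/L_2 = (R_1/R_2)² (T_1/T_2)⁴ = (10.0)² × (0.650)⁴ = 100.0 × 0.1785 = 17.85.

17.9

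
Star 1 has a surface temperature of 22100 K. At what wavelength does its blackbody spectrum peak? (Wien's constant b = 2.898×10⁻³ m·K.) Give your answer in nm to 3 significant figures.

131 nm

λ_max = b/T = 2.898×10⁻³ / 22100 = 1.31×10^-7 m = 131.1 nm.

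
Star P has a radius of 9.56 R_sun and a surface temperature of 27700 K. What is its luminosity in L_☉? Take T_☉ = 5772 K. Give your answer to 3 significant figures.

L/L_☉ = (R/R_☉)² (T/T_☉)⁴ = (9.56)² × (27700/5772)⁴
       = 91.39 × (4.799)⁴ = 91.39 × 530.4 = 4.848×10^4.

4.85×10^4 L_☉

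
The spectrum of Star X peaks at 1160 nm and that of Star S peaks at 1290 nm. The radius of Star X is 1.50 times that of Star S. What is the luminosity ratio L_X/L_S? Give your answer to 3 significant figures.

Wien's law gives T ∝ 1/λ_max, so T_X/T_S = λ_S/λ_X = 1290/1160 = 1.112.
Then L ∝ R²T⁴ gives L_X/L_S = (1.50)² × (1.112)⁴ = 2.250 × 1.529 = 3.441.

3.44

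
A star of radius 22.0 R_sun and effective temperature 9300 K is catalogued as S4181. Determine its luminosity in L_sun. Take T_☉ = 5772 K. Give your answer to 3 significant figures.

3.26×10^3 L_sun

L/L_☉ = (R/R_☉)² (T/T_☉)⁴ = (22.0)² × (9300/5772)⁴
       = 484.0 × (1.611)⁴ = 484.0 × 6.739 = 3262.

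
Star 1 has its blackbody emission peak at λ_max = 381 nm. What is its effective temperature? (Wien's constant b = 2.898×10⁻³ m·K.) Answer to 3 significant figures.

7.61×10^3 K

T = b/λ_max = 2.898×10⁻³ / (381×10⁻⁹) = 7606 K.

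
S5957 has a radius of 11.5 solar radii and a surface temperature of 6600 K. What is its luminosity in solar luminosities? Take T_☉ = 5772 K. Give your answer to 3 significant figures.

226 solar luminosities

L/L_☉ = (R/R_☉)² (T/T_☉)⁴ = (11.5)² × (6600/5772)⁴
       = 132.2 × (1.143)⁴ = 132.2 × 1.710 = 226.1.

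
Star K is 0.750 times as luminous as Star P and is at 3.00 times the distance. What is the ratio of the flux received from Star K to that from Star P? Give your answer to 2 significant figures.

0.083

F = L/(4πd²), so F_K/F_P = (L_K/L_P) / (d_K/d_P)²
= 0.750 / (3.00)² = 0.750 / 9.000 = 0.08333.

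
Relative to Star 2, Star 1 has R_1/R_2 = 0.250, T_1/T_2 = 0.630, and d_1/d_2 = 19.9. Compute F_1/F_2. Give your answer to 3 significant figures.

L_1/L_2 = (R_1/R_2)²(T_1/T_2)⁴ = (0.250)² × (0.630)⁴ = 0.009846.
F_1/F_2 = (L_1/L_2)/(d_1/d_2)² = 0.009846 / (19.9)² = 2.486×10^-5.

2.49×10^-5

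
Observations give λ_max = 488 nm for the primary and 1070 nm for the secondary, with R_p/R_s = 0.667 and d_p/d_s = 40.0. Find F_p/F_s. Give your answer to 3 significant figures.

0.00643

Wien's law: T_p/T_s = λ_s/λ_p = 1070/488 = 2.193.
L_p/L_s = (R_p/R_s)²(T_p/T_s)⁴ = (0.667)²(2.193)⁴ = 10.28.
F_p/F_s = (L_p/L_s)/(d_p/d_s)² = 10.28/(40.0)² = 0.006427.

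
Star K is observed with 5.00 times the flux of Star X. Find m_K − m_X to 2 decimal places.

m_K − m_X = −2.5 log₁₀(F_K/F_X) = −2.5 log₁₀(5.00) = −2.5 × (0.699) = -1.747.

-1.75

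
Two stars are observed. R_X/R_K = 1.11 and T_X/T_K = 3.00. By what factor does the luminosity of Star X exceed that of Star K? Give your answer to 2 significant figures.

From the Stefan–Boltzmann law, L ∝ R²T⁴, so
L_X/L_K = (R_X/R_K)² (T_X/T_K)⁴ = (1.11)² × (3.00)⁴ = 1.232 × 81.00 = 99.80.

1.0×10^2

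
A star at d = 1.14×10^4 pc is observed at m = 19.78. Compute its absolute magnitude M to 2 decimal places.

M = m − 5 log₁₀(d/10 pc) = 19.78 − 5 log₁₀(1.14×10^4/10)
  = 19.78 − 5 × 3.057 = 19.78 − 15.28 = 4.50.

4.50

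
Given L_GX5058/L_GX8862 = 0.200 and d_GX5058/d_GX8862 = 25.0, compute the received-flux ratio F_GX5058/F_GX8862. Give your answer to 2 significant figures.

3.2×10^-4

F = L/(4πd²), so F_GX5058/F_GX8862 = (L_GX5058/L_GX8862) / (d_GX5058/d_GX8862)²
= 0.200 / (25.0)² = 0.200 / 625.0 = 3.200×10^-4.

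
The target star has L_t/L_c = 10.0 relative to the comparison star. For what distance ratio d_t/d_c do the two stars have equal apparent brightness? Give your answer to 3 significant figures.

Equal flux requires L_t/d_t² = L_c/d_c², so d_t/d_c = √(L_t/L_c)
= √(10.0) = 3.162.

3.16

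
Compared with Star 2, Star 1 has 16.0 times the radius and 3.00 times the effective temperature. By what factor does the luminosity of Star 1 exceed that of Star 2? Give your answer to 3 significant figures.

2.07×10^4

From the Stefan–Boltzmann law, L ∝ R²T⁴, so
L_1/L_2 = (R_1/R_2)² (T_1/T_2)⁴ = (16.0)² × (3.00)⁴ = 256.0 × 81.00 = 2.074×10^4.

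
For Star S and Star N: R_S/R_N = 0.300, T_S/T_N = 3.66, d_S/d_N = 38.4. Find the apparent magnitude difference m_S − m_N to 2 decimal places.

4.90

L_S/L_N = (0.300)²(3.66)⁴ = 16.15.
F_S/F_N = (L_S/L_N)/(d_S/d_N)² = 16.15/1475 = 0.01095.
m_S − m_N = −2.5 log₁₀(0.01095) = 4.90.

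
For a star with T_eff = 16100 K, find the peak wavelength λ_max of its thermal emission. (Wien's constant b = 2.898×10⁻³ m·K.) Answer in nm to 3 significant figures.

180 nm

λ_max = b/T = 2.898×10⁻³ / 16100 = 1.80×10^-7 m = 180.0 nm.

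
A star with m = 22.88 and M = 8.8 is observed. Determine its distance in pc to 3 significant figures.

6.55×10^3 pc

m − M = 5 log₁₀(d/10 pc)
22.88 − (8.8) = 14.08 = 5 log₁₀(d/10)
d = 10 × 10^(14.08/5) = 10 × 10^2.816 = 6546 pc.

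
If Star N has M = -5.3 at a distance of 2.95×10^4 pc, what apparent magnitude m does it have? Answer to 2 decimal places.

m = M + 5 log₁₀(d/10 pc) = -5.3 + 5 log₁₀(2.95×10^4/10)
  = -5.3 + 5 × 3.470 = -5.3 + 17.35 = 12.05.

12.05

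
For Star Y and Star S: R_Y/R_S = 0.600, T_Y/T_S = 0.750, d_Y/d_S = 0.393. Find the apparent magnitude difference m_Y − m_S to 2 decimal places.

0.33

L_Y/L_S = (0.600)²(0.750)⁴ = 0.1139.
F_Y/F_S = (L_Y/L_S)/(d_Y/d_S)² = 0.1139/0.1544 = 0.7375.
m_Y − m_S = −2.5 log₁₀(0.7375) = 0.33.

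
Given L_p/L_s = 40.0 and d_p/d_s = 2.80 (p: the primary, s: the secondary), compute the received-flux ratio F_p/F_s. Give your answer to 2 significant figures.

F = L/(4πd²), so F_p/F_s = (L_p/L_s) / (d_p/d_s)²
= 40.0 / (2.80)² = 40.0 / 7.840 = 5.102.

5.1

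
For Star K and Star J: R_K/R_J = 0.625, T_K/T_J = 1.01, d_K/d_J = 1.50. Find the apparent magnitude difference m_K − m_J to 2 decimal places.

1.86

L_K/L_J = (0.625)²(1.01)⁴ = 0.4065.
F_K/F_J = (L_K/L_J)/(d_K/d_J)² = 0.4065/2.250 = 0.1807.
m_K − m_J = −2.5 log₁₀(0.1807) = 1.86.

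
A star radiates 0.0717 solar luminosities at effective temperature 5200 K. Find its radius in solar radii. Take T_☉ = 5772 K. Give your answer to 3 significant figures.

R/R_☉ = √(L/L_☉) / (T/T_☉)² = √(0.0717) / (0.9009)²
       = 0.2678 / 0.8116 = 0.3299.

0.330 solar radii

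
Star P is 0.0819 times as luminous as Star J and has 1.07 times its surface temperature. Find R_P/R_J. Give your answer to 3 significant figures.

L ∝ R²T⁴ gives R ∝ √L / T², so
R_P/R_J = √(0.0819) / (1.07)² = 0.2862 / 1.145 = 0.2500.

0.250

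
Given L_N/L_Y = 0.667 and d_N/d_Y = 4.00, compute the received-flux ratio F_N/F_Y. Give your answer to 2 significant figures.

0.042

F = L/(4πd²), so F_N/F_Y = (L_N/L_Y) / (d_N/d_Y)²
= 0.667 / (4.00)² = 0.667 / 16.00 = 0.04169.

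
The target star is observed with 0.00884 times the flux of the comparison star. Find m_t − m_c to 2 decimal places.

m_t − m_c = −2.5 log₁₀(F_t/F_c) = −2.5 log₁₀(0.00884) = −2.5 × (-2.054) = 5.134.

5.13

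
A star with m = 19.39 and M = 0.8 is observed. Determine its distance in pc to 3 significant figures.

m − M = 5 log₁₀(d/10 pc)
19.39 − (0.8) = 18.59 = 5 log₁₀(d/10)
d = 10 × 10^(18.59/5) = 10 × 10^3.718 = 5.224×10^4 pc.

5.22×10^4 pc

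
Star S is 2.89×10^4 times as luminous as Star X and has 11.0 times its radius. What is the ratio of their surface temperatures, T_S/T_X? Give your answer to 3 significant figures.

L ∝ R²T⁴ gives T ∝ (L/R²)^(1/4), so
T_S/T_X = (2.89×10^4 / 11.0²)^(1/4) = (238.8)^(1/4) = 3.931.

3.93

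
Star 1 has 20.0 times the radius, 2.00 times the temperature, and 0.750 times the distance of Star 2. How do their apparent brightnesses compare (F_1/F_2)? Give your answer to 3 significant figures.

L_1/L_2 = (R_1/R_2)²(T_1/T_2)⁴ = (20.0)² × (2.00)⁴ = 6400.
F_1/F_2 = (L_1/L_2)/(d_1/d_2)² = 6400 / (0.750)² = 1.138×10^4.

1.14×10^4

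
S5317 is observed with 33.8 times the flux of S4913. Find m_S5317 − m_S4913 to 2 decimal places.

-3.82

m_S5317 − m_S4913 = −2.5 log₁₀(F_S5317/F_S4913) = −2.5 log₁₀(33.8) = −2.5 × (1.529) = -3.822.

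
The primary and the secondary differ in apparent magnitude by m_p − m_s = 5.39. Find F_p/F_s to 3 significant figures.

0.00698

F_p/F_s = 10^(−(m_p − m_s)/2.5) = 10^(-5.39/2.5) = 10^-2.156 = 0.006982.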